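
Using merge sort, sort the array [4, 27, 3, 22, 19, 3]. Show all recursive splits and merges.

Merge sort trace:

Split: [4, 27, 3, 22, 19, 3] -> [4, 27, 3] and [22, 19, 3]
  Split: [4, 27, 3] -> [4] and [27, 3]
    Split: [27, 3] -> [27] and [3]
    Merge: [27] + [3] -> [3, 27]
  Merge: [4] + [3, 27] -> [3, 4, 27]
  Split: [22, 19, 3] -> [22] and [19, 3]
    Split: [19, 3] -> [19] and [3]
    Merge: [19] + [3] -> [3, 19]
  Merge: [22] + [3, 19] -> [3, 19, 22]
Merge: [3, 4, 27] + [3, 19, 22] -> [3, 3, 4, 19, 22, 27]

Final sorted array: [3, 3, 4, 19, 22, 27]

The merge sort proceeds by recursively splitting the array and merging sorted halves.
After all merges, the sorted array is [3, 3, 4, 19, 22, 27].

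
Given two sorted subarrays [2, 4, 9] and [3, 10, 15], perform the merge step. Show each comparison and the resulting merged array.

Merging process:

Compare 2 vs 3: take 2 from left. Merged: [2]
Compare 4 vs 3: take 3 from right. Merged: [2, 3]
Compare 4 vs 10: take 4 from left. Merged: [2, 3, 4]
Compare 9 vs 10: take 9 from left. Merged: [2, 3, 4, 9]
Append remaining from right: [10, 15]. Merged: [2, 3, 4, 9, 10, 15]

Final merged array: [2, 3, 4, 9, 10, 15]
Total comparisons: 4

The merged array is [2, 3, 4, 9, 10, 15], requiring 4 comparisons. The merge step runs in O(n) time where n is the total number of elements.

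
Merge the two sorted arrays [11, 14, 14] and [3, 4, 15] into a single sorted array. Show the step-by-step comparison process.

Merging process:

Compare 11 vs 3: take 3 from right. Merged: [3]
Compare 11 vs 4: take 4 from right. Merged: [3, 4]
Compare 11 vs 15: take 11 from left. Merged: [3, 4, 11]
Compare 14 vs 15: take 14 from left. Merged: [3, 4, 11, 14]
Compare 14 vs 15: take 14 from left. Merged: [3, 4, 11, 14, 14]
Append remaining from right: [15]. Merged: [3, 4, 11, 14, 14, 15]

Final merged array: [3, 4, 11, 14, 14, 15]
Total comparisons: 5

The merged array is [3, 4, 11, 14, 14, 15], requiring 5 comparisons. The merge step runs in O(n) time where n is the total number of elements.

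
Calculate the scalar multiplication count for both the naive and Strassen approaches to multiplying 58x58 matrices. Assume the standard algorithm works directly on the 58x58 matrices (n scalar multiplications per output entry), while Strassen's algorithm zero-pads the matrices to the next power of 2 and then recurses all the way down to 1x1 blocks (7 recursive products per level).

Matrix multiplication for 58x58 matrices:

Strassen's algorithm requires power-of-2 dimensions. Pad 58x58 to 64x64 (next power of 2).

Standard algorithm: 58^3 = 195112 multiplications
Strassen's algorithm: 7^(log2(64)) = 7^6 = 117649 multiplications
Savings: 195112 - 117649 = 77463 multiplications

Standard: 195112 multiplications (58^3). Strassen: 117649 multiplications (7^6, after padding to 64x64). Strassen reduces 8 recursive multiplications to 7 at each level.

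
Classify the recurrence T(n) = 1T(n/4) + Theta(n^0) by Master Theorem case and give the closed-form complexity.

Master Theorem for T(n) = 1T(n/4) + O(n^0):

a = 1, b = 4, c = 0
log_b(a) = log_4(1) = 0.0000

Case 2: c = 0 = log_4(1) = 0.0000
T(n) = O(n^0 log n) = O(log n)

For T(n) = 1T(n/4) + O(n^0): log_4(1) = 0.0000. This is Case 2 of the Master Theorem (c = log_b(a), equal work at all levels), giving O(log n).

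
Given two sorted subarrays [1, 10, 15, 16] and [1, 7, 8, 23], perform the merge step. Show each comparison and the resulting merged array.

Merging process:

Compare 1 vs 1: take 1 from left. Merged: [1]
Compare 10 vs 1: take 1 from right. Merged: [1, 1]
Compare 10 vs 7: take 7 from right. Merged: [1, 1, 7]
Compare 10 vs 8: take 8 from right. Merged: [1, 1, 7, 8]
Compare 10 vs 23: take 10 from left. Merged: [1, 1, 7, 8, 10]
Compare 15 vs 23: take 15 from left. Merged: [1, 1, 7, 8, 10, 15]
Compare 16 vs 23: take 16 from left. Merged: [1, 1, 7, 8, 10, 15, 16]
Append remaining from right: [23]. Merged: [1, 1, 7, 8, 10, 15, 16, 23]

Final merged array: [1, 1, 7, 8, 10, 15, 16, 23]
Total comparisons: 7

The merged array is [1, 1, 7, 8, 10, 15, 16, 23], requiring 7 comparisons. The merge step runs in O(n) time where n is the total number of elements.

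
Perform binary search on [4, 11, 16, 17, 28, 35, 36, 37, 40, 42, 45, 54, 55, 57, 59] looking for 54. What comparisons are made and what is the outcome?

Binary search for 54 in [4, 11, 16, 17, 28, 35, 36, 37, 40, 42, 45, 54, 55, 57, 59]:

lo=0, hi=14, mid=7, arr[mid]=37 -> 37 < 54, search right half
lo=8, hi=14, mid=11, arr[mid]=54 -> Found target at index 11!

Binary search finds 54 at index 11 after 2 comparisons. The search repeatedly halves the search space by comparing with the middle element.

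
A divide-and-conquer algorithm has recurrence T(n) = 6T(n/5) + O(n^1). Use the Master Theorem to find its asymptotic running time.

Master Theorem for T(n) = 6T(n/5) + O(n^1):

a = 6, b = 5, c = 1
log_b(a) = log_5(6) = 1.1133

Case 1: c = 1 < log_5(6) = 1.1133
T(n) = O(n^(log_5 6))

For T(n) = 6T(n/5) + O(n^1): log_5(6) = 1.1133. This is Case 1 of the Master Theorem (c < log_b(a), work dominated by leaves), giving O(n^(log_5 6)).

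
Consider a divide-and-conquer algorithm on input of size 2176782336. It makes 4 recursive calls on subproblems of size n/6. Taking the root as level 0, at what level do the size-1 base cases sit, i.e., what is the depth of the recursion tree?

For divide and conquer with division factor 6:

Problem sizes at each level:
Level 0: 2176782336
Level 1: 362797056
Level 2: 60466176
Level 3: 10077696
Level 4: 1679616
Level 5: 279936
Level 6: 46656
Level 7: 7776
Level 8: 1296
Level 9: 216
Level 10: 36
Level 11: 6
Level 12: 1

The root is level 0 and the size-1 base case is level 12 (the tree spans levels 0 through 12, i.e. 13 levels counting the root), so the depth is the number of divisions: log_6(2176782336) = 12

The recursion tree depth is log_6(2176782336) = 12. At each level, the problem size is divided by 6, so it takes 12 divisions to reduce to a base case of size 1. The algorithm makes 4 recursive calls at each level.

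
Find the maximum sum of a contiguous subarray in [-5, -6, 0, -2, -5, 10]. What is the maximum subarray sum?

Using Kadane's algorithm on [-5, -6, 0, -2, -5, 10]:

Scanning through the array:
Position 1 (value -6): max_ending_here = -6, max_so_far = -5
Position 2 (value 0): max_ending_here = 0, max_so_far = 0
Position 3 (value -2): max_ending_here = -2, max_so_far = 0
Position 4 (value -5): max_ending_here = -5, max_so_far = 0
Position 5 (value 10): max_ending_here = 10, max_so_far = 10

Maximum subarray: [10]
Maximum sum: 10

The maximum subarray is [10] with sum 10. This subarray runs from index 5 to index 5.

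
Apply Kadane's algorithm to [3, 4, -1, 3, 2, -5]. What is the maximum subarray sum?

Using Kadane's algorithm on [3, 4, -1, 3, 2, -5]:

Scanning through the array:
Position 1 (value 4): max_ending_here = 7, max_so_far = 7
Position 2 (value -1): max_ending_here = 6, max_so_far = 7
Position 3 (value 3): max_ending_here = 9, max_so_far = 9
Position 4 (value 2): max_ending_here = 11, max_so_far = 11
Position 5 (value -5): max_ending_here = 6, max_so_far = 11

Maximum subarray: [3, 4, -1, 3, 2]
Maximum sum: 11

The maximum subarray is [3, 4, -1, 3, 2] with sum 11. This subarray runs from index 0 to index 4.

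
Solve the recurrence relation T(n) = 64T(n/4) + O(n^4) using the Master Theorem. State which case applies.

Master Theorem for T(n) = 64T(n/4) + O(n^4):

a = 64, b = 4, c = 4
log_b(a) = log_4(64) = 3.0000

Case 3: c = 4 > log_4(64) = 3.0000
T(n) = O(n^4) = O(n^4)

For T(n) = 64T(n/4) + O(n^4): log_4(64) = 3.0000. This is Case 3 of the Master Theorem (c > log_b(a), work dominated by root), giving O(n^4).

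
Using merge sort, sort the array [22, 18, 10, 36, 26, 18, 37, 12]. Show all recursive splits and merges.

Merge sort trace:

Split: [22, 18, 10, 36, 26, 18, 37, 12] -> [22, 18, 10, 36] and [26, 18, 37, 12]
  Split: [22, 18, 10, 36] -> [22, 18] and [10, 36]
    Split: [22, 18] -> [22] and [18]
    Merge: [22] + [18] -> [18, 22]
    Split: [10, 36] -> [10] and [36]
    Merge: [10] + [36] -> [10, 36]
  Merge: [18, 22] + [10, 36] -> [10, 18, 22, 36]
  Split: [26, 18, 37, 12] -> [26, 18] and [37, 12]
    Split: [26, 18] -> [26] and [18]
    Merge: [26] + [18] -> [18, 26]
    Split: [37, 12] -> [37] and [12]
    Merge: [37] + [12] -> [12, 37]
  Merge: [18, 26] + [12, 37] -> [12, 18, 26, 37]
Merge: [10, 18, 22, 36] + [12, 18, 26, 37] -> [10, 12, 18, 18, 22, 26, 36, 37]

Final sorted array: [10, 12, 18, 18, 22, 26, 36, 37]

The merge sort proceeds by recursively splitting the array and merging sorted halves.
After all merges, the sorted array is [10, 12, 18, 18, 22, 26, 36, 37].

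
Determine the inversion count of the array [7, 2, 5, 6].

Finding inversions in [7, 2, 5, 6]:

(0, 1): arr[0]=7 > arr[1]=2
(0, 2): arr[0]=7 > arr[2]=5
(0, 3): arr[0]=7 > arr[3]=6

Total inversions: 3

The array has 3 inversion(s): (0,1), (0,2), (0,3). Each pair (i,j) satisfies i < j and arr[i] > arr[j].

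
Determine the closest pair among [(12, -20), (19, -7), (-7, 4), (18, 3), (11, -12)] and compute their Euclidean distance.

Computing all pairwise distances among 5 points:

d((12, -20), (19, -7)) = 14.7648
d((12, -20), (-7, 4)) = 30.6105
d((12, -20), (18, 3)) = 23.7697
d((12, -20), (11, -12)) = 8.0623 <-- minimum
d((19, -7), (-7, 4)) = 28.2312
d((19, -7), (18, 3)) = 10.0499
d((19, -7), (11, -12)) = 9.434
d((-7, 4), (18, 3)) = 25.02
d((-7, 4), (11, -12)) = 24.0832
d((18, 3), (11, -12)) = 16.5529

Closest pair: (12, -20) and (11, -12) with distance 8.0623

The closest pair is (12, -20) and (11, -12) with Euclidean distance 8.0623. For 5 points, brute-force pairwise comparison is shown above. For large n, the divide-and-conquer algorithm (sort by x, recurse on halves, check the dividing strip) achieves O(n log n).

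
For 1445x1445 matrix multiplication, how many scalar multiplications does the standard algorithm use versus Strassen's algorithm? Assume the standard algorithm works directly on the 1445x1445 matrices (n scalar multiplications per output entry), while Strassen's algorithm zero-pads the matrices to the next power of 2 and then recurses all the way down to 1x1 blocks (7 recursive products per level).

Matrix multiplication for 1445x1445 matrices:

Strassen's algorithm requires power-of-2 dimensions. Pad 1445x1445 to 2048x2048 (next power of 2).

Standard algorithm: 1445^3 = 3017196125 multiplications
Strassen's algorithm: 7^(log2(2048)) = 7^11 = 1977326743 multiplications
Savings: 3017196125 - 1977326743 = 1039869382 multiplications

Standard: 3017196125 multiplications (1445^3). Strassen: 1977326743 multiplications (7^11, after padding to 2048x2048). Strassen reduces 8 recursive multiplications to 7 at each level.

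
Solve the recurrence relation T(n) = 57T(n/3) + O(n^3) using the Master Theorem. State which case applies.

Master Theorem for T(n) = 57T(n/3) + O(n^3):

a = 57, b = 3, c = 3
log_b(a) = log_3(57) = 3.6801

Case 1: c = 3 < log_3(57) = 3.6801
T(n) = O(n^(log_3 57))

For T(n) = 57T(n/3) + O(n^3): log_3(57) = 3.6801. This is Case 1 of the Master Theorem (c < log_b(a), work dominated by leaves), giving O(n^(log_3 57)).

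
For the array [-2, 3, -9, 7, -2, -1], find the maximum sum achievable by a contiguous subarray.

Using Kadane's algorithm on [-2, 3, -9, 7, -2, -1]:

Scanning through the array:
Position 1 (value 3): max_ending_here = 3, max_so_far = 3
Position 2 (value -9): max_ending_here = -6, max_so_far = 3
Position 3 (value 7): max_ending_here = 7, max_so_far = 7
Position 4 (value -2): max_ending_here = 5, max_so_far = 7
Position 5 (value -1): max_ending_here = 4, max_so_far = 7

Maximum subarray: [7]
Maximum sum: 7

The maximum subarray is [7] with sum 7. This subarray runs from index 3 to index 3.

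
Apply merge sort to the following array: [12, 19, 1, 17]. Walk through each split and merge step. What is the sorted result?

Merge sort trace:

Split: [12, 19, 1, 17] -> [12, 19] and [1, 17]
  Split: [12, 19] -> [12] and [19]
  Merge: [12] + [19] -> [12, 19]
  Split: [1, 17] -> [1] and [17]
  Merge: [1] + [17] -> [1, 17]
Merge: [12, 19] + [1, 17] -> [1, 12, 17, 19]

Final sorted array: [1, 12, 17, 19]

The merge sort proceeds by recursively splitting the array and merging sorted halves.
After all merges, the sorted array is [1, 12, 17, 19].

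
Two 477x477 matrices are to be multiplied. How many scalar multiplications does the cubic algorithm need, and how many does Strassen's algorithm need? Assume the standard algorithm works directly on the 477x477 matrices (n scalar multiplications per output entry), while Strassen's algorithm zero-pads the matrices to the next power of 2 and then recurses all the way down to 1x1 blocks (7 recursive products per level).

Matrix multiplication for 477x477 matrices:

Strassen's algorithm requires power-of-2 dimensions. Pad 477x477 to 512x512 (next power of 2).

Standard algorithm: 477^3 = 108531333 multiplications
Strassen's algorithm: 7^(log2(512)) = 7^9 = 40353607 multiplications
Savings: 108531333 - 40353607 = 68177726 multiplications

Standard: 108531333 multiplications (477^3). Strassen: 40353607 multiplications (7^9, after padding to 512x512). Strassen reduces 8 recursive multiplications to 7 at each level.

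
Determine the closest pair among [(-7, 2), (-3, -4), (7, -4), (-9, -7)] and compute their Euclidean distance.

Computing all pairwise distances among 4 points:

d((-7, 2), (-3, -4)) = 7.2111
d((-7, 2), (7, -4)) = 15.2315
d((-7, 2), (-9, -7)) = 9.2195
d((-3, -4), (7, -4)) = 10.0
d((-3, -4), (-9, -7)) = 6.7082 <-- minimum
d((7, -4), (-9, -7)) = 16.2788

Closest pair: (-3, -4) and (-9, -7) with distance 6.7082

The closest pair is (-3, -4) and (-9, -7) with Euclidean distance 6.7082. For 4 points, brute-force pairwise comparison is shown above. For large n, the divide-and-conquer algorithm (sort by x, recurse on halves, check the dividing strip) achieves O(n log n).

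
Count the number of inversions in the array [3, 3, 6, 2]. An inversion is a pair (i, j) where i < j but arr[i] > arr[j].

Finding inversions in [3, 3, 6, 2]:

(0, 3): arr[0]=3 > arr[3]=2
(1, 3): arr[1]=3 > arr[3]=2
(2, 3): arr[2]=6 > arr[3]=2

Total inversions: 3

The array has 3 inversion(s): (0,3), (1,3), (2,3). Each pair (i,j) satisfies i < j and arr[i] > arr[j].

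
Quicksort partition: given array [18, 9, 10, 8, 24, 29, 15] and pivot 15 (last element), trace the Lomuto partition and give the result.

Lomuto partition with pivot = 15:

Initial array: [18, 9, 10, 8, 24, 29, 15]

arr[0]=18 > 15: no swap
arr[1]=9 <= 15: swap with position 0, array becomes [9, 18, 10, 8, 24, 29, 15]
arr[2]=10 <= 15: swap with position 1, array becomes [9, 10, 18, 8, 24, 29, 15]
arr[3]=8 <= 15: swap with position 2, array becomes [9, 10, 8, 18, 24, 29, 15]
arr[4]=24 > 15: no swap
arr[5]=29 > 15: no swap

Place pivot at position 3: [9, 10, 8, 15, 24, 29, 18]
Pivot position: 3

After partitioning with pivot 15, the array becomes [9, 10, 8, 15, 24, 29, 18]. The pivot is placed at index 3. All elements to the left of the pivot are <= 15, and all elements to the right are > 15.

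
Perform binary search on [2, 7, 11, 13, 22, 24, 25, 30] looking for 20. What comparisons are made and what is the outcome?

Binary search for 20 in [2, 7, 11, 13, 22, 24, 25, 30]:

lo=0, hi=7, mid=3, arr[mid]=13 -> 13 < 20, search right half
lo=4, hi=7, mid=5, arr[mid]=24 -> 24 > 20, search left half
lo=4, hi=4, mid=4, arr[mid]=22 -> 22 > 20, search left half
lo=4 > hi=3, target 20 not found

Binary search determines that 20 is not in the array after 3 comparisons. The search space was exhausted without finding the target.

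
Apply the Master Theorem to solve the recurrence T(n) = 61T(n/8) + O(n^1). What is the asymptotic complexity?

Master Theorem for T(n) = 61T(n/8) + O(n^1):

a = 61, b = 8, c = 1
log_b(a) = log_8(61) = 1.9769

Case 1: c = 1 < log_8(61) = 1.9769
T(n) = O(n^(log_8 61))

For T(n) = 61T(n/8) + O(n^1): log_8(61) = 1.9769. This is Case 1 of the Master Theorem (c < log_b(a), work dominated by leaves), giving O(n^(log_8 61)).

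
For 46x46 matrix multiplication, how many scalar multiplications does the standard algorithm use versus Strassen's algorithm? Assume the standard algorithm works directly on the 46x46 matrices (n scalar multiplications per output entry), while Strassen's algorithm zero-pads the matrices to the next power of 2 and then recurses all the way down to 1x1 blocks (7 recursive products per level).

Matrix multiplication for 46x46 matrices:

Strassen's algorithm requires power-of-2 dimensions. Pad 46x46 to 64x64 (next power of 2).

Standard algorithm: 46^3 = 97336 multiplications
Strassen's algorithm: 7^(log2(64)) = 7^6 = 117649 multiplications
Difference: 97336 - 117649 = -20313 (Strassen uses MORE here due to padding overhead — for small or just-over-power-of-2 n, padding can outweigh the per-level savings)

Standard: 97336 multiplications (46^3). Strassen: 117649 multiplications (7^6, after padding to 64x64). Strassen reduces 8 recursive multiplications to 7 at each level.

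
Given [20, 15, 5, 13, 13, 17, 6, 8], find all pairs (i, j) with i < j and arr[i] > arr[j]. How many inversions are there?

Finding inversions in [20, 15, 5, 13, 13, 17, 6, 8]:

(0, 1): arr[0]=20 > arr[1]=15
(0, 2): arr[0]=20 > arr[2]=5
(0, 3): arr[0]=20 > arr[3]=13
(0, 4): arr[0]=20 > arr[4]=13
(0, 5): arr[0]=20 > arr[5]=17
(0, 6): arr[0]=20 > arr[6]=6
(0, 7): arr[0]=20 > arr[7]=8
(1, 2): arr[1]=15 > arr[2]=5
(1, 3): arr[1]=15 > arr[3]=13
(1, 4): arr[1]=15 > arr[4]=13
(1, 6): arr[1]=15 > arr[6]=6
(1, 7): arr[1]=15 > arr[7]=8
(3, 6): arr[3]=13 > arr[6]=6
(3, 7): arr[3]=13 > arr[7]=8
(4, 6): arr[4]=13 > arr[6]=6
(4, 7): arr[4]=13 > arr[7]=8
(5, 6): arr[5]=17 > arr[6]=6
(5, 7): arr[5]=17 > arr[7]=8

Total inversions: 18

The array has 18 inversion(s): (0,1), (0,2), (0,3), (0,4), (0,5), (0,6), (0,7), (1,2), (1,3), (1,4), (1,6), (1,7), (3,6), (3,7), (4,6), (4,7), (5,6), (5,7). Each pair (i,j) satisfies i < j and arr[i] > arr[j].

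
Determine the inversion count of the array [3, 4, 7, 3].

Finding inversions in [3, 4, 7, 3]:

(1, 3): arr[1]=4 > arr[3]=3
(2, 3): arr[2]=7 > arr[3]=3

Total inversions: 2

The array has 2 inversion(s): (1,3), (2,3). Each pair (i,j) satisfies i < j and arr[i] > arr[j].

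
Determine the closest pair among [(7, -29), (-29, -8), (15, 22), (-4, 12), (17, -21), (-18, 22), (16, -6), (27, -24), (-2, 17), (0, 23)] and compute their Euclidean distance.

Computing all pairwise distances among 10 points:

d((7, -29), (-29, -8)) = 41.6773
d((7, -29), (15, 22)) = 51.6236
d((7, -29), (-4, 12)) = 42.45
d((7, -29), (17, -21)) = 12.8062
d((7, -29), (-18, 22)) = 56.7979
d((7, -29), (16, -6)) = 24.6982
d((7, -29), (27, -24)) = 20.6155
d((7, -29), (-2, 17)) = 46.8722
d((7, -29), (0, 23)) = 52.469
d((-29, -8), (15, 22)) = 53.2541
d((-29, -8), (-4, 12)) = 32.0156
d((-29, -8), (17, -21)) = 47.8017
d((-29, -8), (-18, 22)) = 31.9531
d((-29, -8), (16, -6)) = 45.0444
d((-29, -8), (27, -24)) = 58.2409
d((-29, -8), (-2, 17)) = 36.7967
d((-29, -8), (0, 23)) = 42.45
d((15, 22), (-4, 12)) = 21.4709
d((15, 22), (17, -21)) = 43.0465
d((15, 22), (-18, 22)) = 33.0
d((15, 22), (16, -6)) = 28.0179
d((15, 22), (27, -24)) = 47.5395
d((15, 22), (-2, 17)) = 17.72
d((15, 22), (0, 23)) = 15.0333
d((-4, 12), (17, -21)) = 39.1152
d((-4, 12), (-18, 22)) = 17.2047
d((-4, 12), (16, -6)) = 26.9072
d((-4, 12), (27, -24)) = 47.5079
d((-4, 12), (-2, 17)) = 5.3852 <-- minimum
d((-4, 12), (0, 23)) = 11.7047
d((17, -21), (-18, 22)) = 55.4437
d((17, -21), (16, -6)) = 15.0333
d((17, -21), (27, -24)) = 10.4403
d((17, -21), (-2, 17)) = 42.4853
d((17, -21), (0, 23)) = 47.1699
d((-18, 22), (16, -6)) = 44.0454
d((-18, 22), (27, -24)) = 64.3506
d((-18, 22), (-2, 17)) = 16.7631
d((-18, 22), (0, 23)) = 18.0278
d((16, -6), (27, -24)) = 21.095
d((16, -6), (-2, 17)) = 29.2062
d((16, -6), (0, 23)) = 33.121
d((27, -24), (-2, 17)) = 50.2195
d((27, -24), (0, 23)) = 54.2033
d((-2, 17), (0, 23)) = 6.3246

Closest pair: (-4, 12) and (-2, 17) with distance 5.3852

The closest pair is (-4, 12) and (-2, 17) with Euclidean distance 5.3852. For 10 points, brute-force pairwise comparison is shown above. For large n, the divide-and-conquer algorithm (sort by x, recurse on halves, check the dividing strip) achieves O(n log n).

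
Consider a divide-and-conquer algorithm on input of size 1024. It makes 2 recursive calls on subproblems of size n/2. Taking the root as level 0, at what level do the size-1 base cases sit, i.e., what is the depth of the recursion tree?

For divide and conquer with division factor 2:

Problem sizes at each level:
Level 0: 1024
Level 1: 512
Level 2: 256
Level 3: 128
Level 4: 64
Level 5: 32
Level 6: 16
Level 7: 8
Level 8: 4
Level 9: 2
Level 10: 1

The root is level 0 and the size-1 base case is level 10 (the tree spans levels 0 through 10, i.e. 11 levels counting the root), so the depth is the number of divisions: log_2(1024) = 10

The recursion tree depth is log_2(1024) = 10. At each level, the problem size is divided by 2, so it takes 10 divisions to reduce to a base case of size 1. The algorithm makes 2 recursive calls at each level.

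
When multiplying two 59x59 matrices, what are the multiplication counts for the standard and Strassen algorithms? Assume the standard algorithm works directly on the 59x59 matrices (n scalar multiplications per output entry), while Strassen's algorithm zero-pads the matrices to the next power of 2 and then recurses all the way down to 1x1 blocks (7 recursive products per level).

Matrix multiplication for 59x59 matrices:

Strassen's algorithm requires power-of-2 dimensions. Pad 59x59 to 64x64 (next power of 2).

Standard algorithm: 59^3 = 205379 multiplications
Strassen's algorithm: 7^(log2(64)) = 7^6 = 117649 multiplications
Savings: 205379 - 117649 = 87730 multiplications

Standard: 205379 multiplications (59^3). Strassen: 117649 multiplications (7^6, after padding to 64x64). Strassen reduces 8 recursive multiplications to 7 at each level.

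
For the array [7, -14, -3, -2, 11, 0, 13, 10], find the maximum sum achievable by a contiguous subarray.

Using Kadane's algorithm on [7, -14, -3, -2, 11, 0, 13, 10]:

Scanning through the array:
Position 1 (value -14): max_ending_here = -7, max_so_far = 7
Position 2 (value -3): max_ending_here = -3, max_so_far = 7
Position 3 (value -2): max_ending_here = -2, max_so_far = 7
Position 4 (value 11): max_ending_here = 11, max_so_far = 11
Position 5 (value 0): max_ending_here = 11, max_so_far = 11
Position 6 (value 13): max_ending_here = 24, max_so_far = 24
Position 7 (value 10): max_ending_here = 34, max_so_far = 34

Maximum subarray: [11, 0, 13, 10]
Maximum sum: 34

The maximum subarray is [11, 0, 13, 10] with sum 34. This subarray runs from index 4 to index 7.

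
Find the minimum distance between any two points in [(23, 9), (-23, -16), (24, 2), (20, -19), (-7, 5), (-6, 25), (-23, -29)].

Computing all pairwise distances among 7 points:

d((23, 9), (-23, -16)) = 52.3546
d((23, 9), (24, 2)) = 7.0711 <-- minimum
d((23, 9), (20, -19)) = 28.1603
d((23, 9), (-7, 5)) = 30.2655
d((23, 9), (-6, 25)) = 33.121
d((23, 9), (-23, -29)) = 59.6657
d((-23, -16), (24, 2)) = 50.3289
d((-23, -16), (20, -19)) = 43.1045
d((-23, -16), (-7, 5)) = 26.4008
d((-23, -16), (-6, 25)) = 44.3847
d((-23, -16), (-23, -29)) = 13.0
d((24, 2), (20, -19)) = 21.3776
d((24, 2), (-7, 5)) = 31.1448
d((24, 2), (-6, 25)) = 37.8021
d((24, 2), (-23, -29)) = 56.3028
d((20, -19), (-7, 5)) = 36.1248
d((20, -19), (-6, 25)) = 51.1077
d((20, -19), (-23, -29)) = 44.1475
d((-7, 5), (-6, 25)) = 20.025
d((-7, 5), (-23, -29)) = 37.5766
d((-6, 25), (-23, -29)) = 56.6127

Closest pair: (23, 9) and (24, 2) with distance 7.0711

The closest pair is (23, 9) and (24, 2) with Euclidean distance 7.0711. For 7 points, brute-force pairwise comparison is shown above. For large n, the divide-and-conquer algorithm (sort by x, recurse on halves, check the dividing strip) achieves O(n log n).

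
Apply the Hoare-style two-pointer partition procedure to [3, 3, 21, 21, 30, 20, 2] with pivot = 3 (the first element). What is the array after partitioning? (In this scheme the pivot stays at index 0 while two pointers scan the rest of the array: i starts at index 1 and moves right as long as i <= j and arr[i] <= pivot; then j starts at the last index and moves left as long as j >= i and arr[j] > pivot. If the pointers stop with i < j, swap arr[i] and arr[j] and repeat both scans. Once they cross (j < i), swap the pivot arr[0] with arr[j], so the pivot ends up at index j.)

Hoare-style two-pointer partition with pivot = 3:

Initial array: [3, 3, 21, 21, 30, 20, 2]

Pointers start at i = 1, j = 6.
i stops at index 2 (arr[2]=21 > 3), j stops at index 6 (arr[6]=2 <= 3): swap arr[2] and arr[6], array becomes [3, 3, 2, 21, 30, 20, 21]
i ends at 3, j ends at 2: the pointers have crossed (j < i), so scanning stops.

Swap pivot arr[0] with arr[2] to place pivot at position 2: [2, 3, 3, 21, 30, 20, 21]
Pivot position: 2

After partitioning with pivot 3, the array becomes [2, 3, 3, 21, 30, 20, 21]. The pivot is placed at index 2. All elements to the left of the pivot are <= 3, and all elements to the right are > 3.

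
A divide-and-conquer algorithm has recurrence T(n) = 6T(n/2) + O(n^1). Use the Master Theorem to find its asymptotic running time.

Master Theorem for T(n) = 6T(n/2) + O(n^1):

a = 6, b = 2, c = 1
log_b(a) = log_2(6) = 2.5850

Case 1: c = 1 < log_2(6) = 2.5850
T(n) = O(n^(log_2 6))

For T(n) = 6T(n/2) + O(n^1): log_2(6) = 2.5850. This is Case 1 of the Master Theorem (c < log_b(a), work dominated by leaves), giving O(n^(log_2 6)).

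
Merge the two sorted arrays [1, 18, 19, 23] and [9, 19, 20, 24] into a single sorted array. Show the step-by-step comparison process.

Merging process:

Compare 1 vs 9: take 1 from left. Merged: [1]
Compare 18 vs 9: take 9 from right. Merged: [1, 9]
Compare 18 vs 19: take 18 from left. Merged: [1, 9, 18]
Compare 19 vs 19: take 19 from left. Merged: [1, 9, 18, 19]
Compare 23 vs 19: take 19 from right. Merged: [1, 9, 18, 19, 19]
Compare 23 vs 20: take 20 from right. Merged: [1, 9, 18, 19, 19, 20]
Compare 23 vs 24: take 23 from left. Merged: [1, 9, 18, 19, 19, 20, 23]
Append remaining from right: [24]. Merged: [1, 9, 18, 19, 19, 20, 23, 24]

Final merged array: [1, 9, 18, 19, 19, 20, 23, 24]
Total comparisons: 7

The merged array is [1, 9, 18, 19, 19, 20, 23, 24], requiring 7 comparisons. The merge step runs in O(n) time where n is the total number of elements.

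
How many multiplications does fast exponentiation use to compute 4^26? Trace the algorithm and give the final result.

Computing 4^26 by squaring (build up from 4^1; each line after the first costs one multiplication):

4^1 = 4
4^2 = (4^1)^2 = 4^2 = 16
4^3 = 4 * 4^2 = 4 * 16 = 64
4^6 = (4^3)^2 = 64^2 = 4096
4^12 = (4^6)^2 = 4096^2 = 16777216
4^13 = 4 * 4^12 = 4 * 16777216 = 67108864
4^26 = (4^13)^2 = 67108864^2 = 4503599627370496

Result: 4503599627370496
Multiplications needed: 6 (6 lines after 4^1)

4^26 = 4503599627370496. Using exponentiation by squaring, this requires 6 multiplications. The key idea: if the exponent is even, square the half-power; if odd, multiply by the base once.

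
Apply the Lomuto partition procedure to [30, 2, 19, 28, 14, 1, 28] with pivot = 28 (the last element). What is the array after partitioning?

Lomuto partition with pivot = 28:

Initial array: [30, 2, 19, 28, 14, 1, 28]

arr[0]=30 > 28: no swap
arr[1]=2 <= 28: swap with position 0, array becomes [2, 30, 19, 28, 14, 1, 28]
arr[2]=19 <= 28: swap with position 1, array becomes [2, 19, 30, 28, 14, 1, 28]
arr[3]=28 <= 28: swap with position 2, array becomes [2, 19, 28, 30, 14, 1, 28]
arr[4]=14 <= 28: swap with position 3, array becomes [2, 19, 28, 14, 30, 1, 28]
arr[5]=1 <= 28: swap with position 4, array becomes [2, 19, 28, 14, 1, 30, 28]

Place pivot at position 5: [2, 19, 28, 14, 1, 28, 30]
Pivot position: 5

After partitioning with pivot 28, the array becomes [2, 19, 28, 14, 1, 28, 30]. The pivot is placed at index 5. All elements to the left of the pivot are <= 28, and all elements to the right are > 28.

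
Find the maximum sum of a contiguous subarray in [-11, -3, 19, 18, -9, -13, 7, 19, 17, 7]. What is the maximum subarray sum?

Using Kadane's algorithm on [-11, -3, 19, 18, -9, -13, 7, 19, 17, 7]:

Scanning through the array:
Position 1 (value -3): max_ending_here = -3, max_so_far = -3
Position 2 (value 19): max_ending_here = 19, max_so_far = 19
Position 3 (value 18): max_ending_here = 37, max_so_far = 37
Position 4 (value -9): max_ending_here = 28, max_so_far = 37
Position 5 (value -13): max_ending_here = 15, max_so_far = 37
Position 6 (value 7): max_ending_here = 22, max_so_far = 37
Position 7 (value 19): max_ending_here = 41, max_so_far = 41
Position 8 (value 17): max_ending_here = 58, max_so_far = 58
Position 9 (value 7): max_ending_here = 65, max_so_far = 65

Maximum subarray: [19, 18, -9, -13, 7, 19, 17, 7]
Maximum sum: 65

The maximum subarray is [19, 18, -9, -13, 7, 19, 17, 7] with sum 65. This subarray runs from index 2 to index 9.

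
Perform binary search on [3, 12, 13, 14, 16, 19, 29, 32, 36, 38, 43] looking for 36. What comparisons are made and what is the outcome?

Binary search for 36 in [3, 12, 13, 14, 16, 19, 29, 32, 36, 38, 43]:

lo=0, hi=10, mid=5, arr[mid]=19 -> 19 < 36, search right half
lo=6, hi=10, mid=8, arr[mid]=36 -> Found target at index 8!

Binary search finds 36 at index 8 after 2 comparisons. The search repeatedly halves the search space by comparing with the middle element.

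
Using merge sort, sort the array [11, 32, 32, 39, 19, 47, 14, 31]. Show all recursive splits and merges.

Merge sort trace:

Split: [11, 32, 32, 39, 19, 47, 14, 31] -> [11, 32, 32, 39] and [19, 47, 14, 31]
  Split: [11, 32, 32, 39] -> [11, 32] and [32, 39]
    Split: [11, 32] -> [11] and [32]
    Merge: [11] + [32] -> [11, 32]
    Split: [32, 39] -> [32] and [39]
    Merge: [32] + [39] -> [32, 39]
  Merge: [11, 32] + [32, 39] -> [11, 32, 32, 39]
  Split: [19, 47, 14, 31] -> [19, 47] and [14, 31]
    Split: [19, 47] -> [19] and [47]
    Merge: [19] + [47] -> [19, 47]
    Split: [14, 31] -> [14] and [31]
    Merge: [14] + [31] -> [14, 31]
  Merge: [19, 47] + [14, 31] -> [14, 19, 31, 47]
Merge: [11, 32, 32, 39] + [14, 19, 31, 47] -> [11, 14, 19, 31, 32, 32, 39, 47]

Final sorted array: [11, 14, 19, 31, 32, 32, 39, 47]

The merge sort proceeds by recursively splitting the array and merging sorted halves.
After all merges, the sorted array is [11, 14, 19, 31, 32, 32, 39, 47].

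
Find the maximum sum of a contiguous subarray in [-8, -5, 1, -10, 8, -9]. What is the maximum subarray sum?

Using Kadane's algorithm on [-8, -5, 1, -10, 8, -9]:

Scanning through the array:
Position 1 (value -5): max_ending_here = -5, max_so_far = -5
Position 2 (value 1): max_ending_here = 1, max_so_far = 1
Position 3 (value -10): max_ending_here = -9, max_so_far = 1
Position 4 (value 8): max_ending_here = 8, max_so_far = 8
Position 5 (value -9): max_ending_here = -1, max_so_far = 8

Maximum subarray: [8]
Maximum sum: 8

The maximum subarray is [8] with sum 8. This subarray runs from index 4 to index 4.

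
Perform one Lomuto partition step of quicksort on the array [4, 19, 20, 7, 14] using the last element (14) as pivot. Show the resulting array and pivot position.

Lomuto partition with pivot = 14:

Initial array: [4, 19, 20, 7, 14]

arr[0]=4 <= 14: swap with position 0, array becomes [4, 19, 20, 7, 14]
arr[1]=19 > 14: no swap
arr[2]=20 > 14: no swap
arr[3]=7 <= 14: swap with position 1, array becomes [4, 7, 20, 19, 14]

Place pivot at position 2: [4, 7, 14, 19, 20]
Pivot position: 2

After partitioning with pivot 14, the array becomes [4, 7, 14, 19, 20]. The pivot is placed at index 2. All elements to the left of the pivot are <= 14, and all elements to the right are > 14.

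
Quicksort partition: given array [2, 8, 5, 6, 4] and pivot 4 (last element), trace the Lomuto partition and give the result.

Lomuto partition with pivot = 4:

Initial array: [2, 8, 5, 6, 4]

arr[0]=2 <= 4: swap with position 0, array becomes [2, 8, 5, 6, 4]
arr[1]=8 > 4: no swap
arr[2]=5 > 4: no swap
arr[3]=6 > 4: no swap

Place pivot at position 1: [2, 4, 5, 6, 8]
Pivot position: 1

After partitioning with pivot 4, the array becomes [2, 4, 5, 6, 8]. The pivot is placed at index 1. All elements to the left of the pivot are <= 4, and all elements to the right are > 4.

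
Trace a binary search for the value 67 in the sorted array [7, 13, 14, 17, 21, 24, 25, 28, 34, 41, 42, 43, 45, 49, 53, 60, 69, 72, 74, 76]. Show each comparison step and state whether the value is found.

Binary search for 67 in [7, 13, 14, 17, 21, 24, 25, 28, 34, 41, 42, 43, 45, 49, 53, 60, 69, 72, 74, 76]:

lo=0, hi=19, mid=9, arr[mid]=41 -> 41 < 67, search right half
lo=10, hi=19, mid=14, arr[mid]=53 -> 53 < 67, search right half
lo=15, hi=19, mid=17, arr[mid]=72 -> 72 > 67, search left half
lo=15, hi=16, mid=15, arr[mid]=60 -> 60 < 67, search right half
lo=16, hi=16, mid=16, arr[mid]=69 -> 69 > 67, search left half
lo=16 > hi=15, target 67 not found

Binary search determines that 67 is not in the array after 5 comparisons. The search space was exhausted without finding the target.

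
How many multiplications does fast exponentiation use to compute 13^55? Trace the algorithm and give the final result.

Computing 13^55 by squaring (build up from 13^1; each line after the first costs one multiplication):

13^1 = 13
13^2 = (13^1)^2 = 13^2 = 169
13^3 = 13 * 13^2 = 13 * 169 = 2197
13^6 = (13^3)^2 = 2197^2 = 4826809
13^12 = (13^6)^2 = 4826809^2 = 23298085122481
13^13 = 13 * 13^12 = 13 * 23298085122481 = 302875106592253
13^26 = (13^13)^2 = 302875106592253^2 = 91733330193268616658399616009
13^27 = 13 * 13^26 = 13 * 91733330193268616658399616009 = 1192533292512492016559195008117
13^54 = (13^27)^2 = 1192533292512492016559195008117^2 = 1422135653750684847524758738836375672734734444846971695885689
13^55 = 13 * 13^54 = 13 * 1422135653750684847524758738836375672734734444846971695885689 = 18487763498758903017821863604872883745551547783010632046513957

Result: 18487763498758903017821863604872883745551547783010632046513957
Multiplications needed: 9 (9 lines after 13^1)

13^55 = 18487763498758903017821863604872883745551547783010632046513957. Using exponentiation by squaring, this requires 9 multiplications. The key idea: if the exponent is even, square the half-power; if odd, multiply by the base once.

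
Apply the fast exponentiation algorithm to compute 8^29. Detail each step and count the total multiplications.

Computing 8^29 by squaring (build up from 8^1; each line after the first costs one multiplication):

8^1 = 8
8^2 = (8^1)^2 = 8^2 = 64
8^3 = 8 * 8^2 = 8 * 64 = 512
8^6 = (8^3)^2 = 512^2 = 262144
8^7 = 8 * 8^6 = 8 * 262144 = 2097152
8^14 = (8^7)^2 = 2097152^2 = 4398046511104
8^28 = (8^14)^2 = 4398046511104^2 = 19342813113834066795298816
8^29 = 8 * 8^28 = 8 * 19342813113834066795298816 = 154742504910672534362390528

Result: 154742504910672534362390528
Multiplications needed: 7 (7 lines after 8^1)

8^29 = 154742504910672534362390528. Using exponentiation by squaring, this requires 7 multiplications. The key idea: if the exponent is even, square the half-power; if odd, multiply by the base once.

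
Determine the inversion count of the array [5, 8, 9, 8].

Finding inversions in [5, 8, 9, 8]:

(2, 3): arr[2]=9 > arr[3]=8

Total inversions: 1

The array has 1 inversion(s): (2,3). Each pair (i,j) satisfies i < j and arr[i] > arr[j].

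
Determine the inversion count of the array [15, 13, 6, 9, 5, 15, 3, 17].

Finding inversions in [15, 13, 6, 9, 5, 15, 3, 17]:

(0, 1): arr[0]=15 > arr[1]=13
(0, 2): arr[0]=15 > arr[2]=6
(0, 3): arr[0]=15 > arr[3]=9
(0, 4): arr[0]=15 > arr[4]=5
(0, 6): arr[0]=15 > arr[6]=3
(1, 2): arr[1]=13 > arr[2]=6
(1, 3): arr[1]=13 > arr[3]=9
(1, 4): arr[1]=13 > arr[4]=5
(1, 6): arr[1]=13 > arr[6]=3
(2, 4): arr[2]=6 > arr[4]=5
(2, 6): arr[2]=6 > arr[6]=3
(3, 4): arr[3]=9 > arr[4]=5
(3, 6): arr[3]=9 > arr[6]=3
(4, 6): arr[4]=5 > arr[6]=3
(5, 6): arr[5]=15 > arr[6]=3

Total inversions: 15

The array has 15 inversion(s): (0,1), (0,2), (0,3), (0,4), (0,6), (1,2), (1,3), (1,4), (1,6), (2,4), (2,6), (3,4), (3,6), (4,6), (5,6). Each pair (i,j) satisfies i < j and arr[i] > arr[j].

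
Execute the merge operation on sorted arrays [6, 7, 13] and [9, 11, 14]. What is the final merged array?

Merging process:

Compare 6 vs 9: take 6 from left. Merged: [6]
Compare 7 vs 9: take 7 from left. Merged: [6, 7]
Compare 13 vs 9: take 9 from right. Merged: [6, 7, 9]
Compare 13 vs 11: take 11 from right. Merged: [6, 7, 9, 11]
Compare 13 vs 14: take 13 from left. Merged: [6, 7, 9, 11, 13]
Append remaining from right: [14]. Merged: [6, 7, 9, 11, 13, 14]

Final merged array: [6, 7, 9, 11, 13, 14]
Total comparisons: 5

The merged array is [6, 7, 9, 11, 13, 14], requiring 5 comparisons. The merge step runs in O(n) time where n is the total number of elements.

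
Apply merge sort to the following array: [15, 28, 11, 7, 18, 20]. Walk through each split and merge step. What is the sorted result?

Merge sort trace:

Split: [15, 28, 11, 7, 18, 20] -> [15, 28, 11] and [7, 18, 20]
  Split: [15, 28, 11] -> [15] and [28, 11]
    Split: [28, 11] -> [28] and [11]
    Merge: [28] + [11] -> [11, 28]
  Merge: [15] + [11, 28] -> [11, 15, 28]
  Split: [7, 18, 20] -> [7] and [18, 20]
    Split: [18, 20] -> [18] and [20]
    Merge: [18] + [20] -> [18, 20]
  Merge: [7] + [18, 20] -> [7, 18, 20]
Merge: [11, 15, 28] + [7, 18, 20] -> [7, 11, 15, 18, 20, 28]

Final sorted array: [7, 11, 15, 18, 20, 28]

The merge sort proceeds by recursively splitting the array and merging sorted halves.
After all merges, the sorted array is [7, 11, 15, 18, 20, 28].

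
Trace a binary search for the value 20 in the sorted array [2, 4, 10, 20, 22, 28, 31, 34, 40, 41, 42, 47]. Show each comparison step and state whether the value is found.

Binary search for 20 in [2, 4, 10, 20, 22, 28, 31, 34, 40, 41, 42, 47]:

lo=0, hi=11, mid=5, arr[mid]=28 -> 28 > 20, search left half
lo=0, hi=4, mid=2, arr[mid]=10 -> 10 < 20, search right half
lo=3, hi=4, mid=3, arr[mid]=20 -> Found target at index 3!

Binary search finds 20 at index 3 after 3 comparisons. The search repeatedly halves the search space by comparing with the middle element.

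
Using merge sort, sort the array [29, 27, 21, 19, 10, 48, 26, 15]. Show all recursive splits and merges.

Merge sort trace:

Split: [29, 27, 21, 19, 10, 48, 26, 15] -> [29, 27, 21, 19] and [10, 48, 26, 15]
  Split: [29, 27, 21, 19] -> [29, 27] and [21, 19]
    Split: [29, 27] -> [29] and [27]
    Merge: [29] + [27] -> [27, 29]
    Split: [21, 19] -> [21] and [19]
    Merge: [21] + [19] -> [19, 21]
  Merge: [27, 29] + [19, 21] -> [19, 21, 27, 29]
  Split: [10, 48, 26, 15] -> [10, 48] and [26, 15]
    Split: [10, 48] -> [10] and [48]
    Merge: [10] + [48] -> [10, 48]
    Split: [26, 15] -> [26] and [15]
    Merge: [26] + [15] -> [15, 26]
  Merge: [10, 48] + [15, 26] -> [10, 15, 26, 48]
Merge: [19, 21, 27, 29] + [10, 15, 26, 48] -> [10, 15, 19, 21, 26, 27, 29, 48]

Final sorted array: [10, 15, 19, 21, 26, 27, 29, 48]

The merge sort proceeds by recursively splitting the array and merging sorted halves.
After all merges, the sorted array is [10, 15, 19, 21, 26, 27, 29, 48].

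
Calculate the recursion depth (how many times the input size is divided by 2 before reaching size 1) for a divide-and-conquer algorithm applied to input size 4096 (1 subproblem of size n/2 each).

For divide and conquer with division factor 2:

Problem sizes at each level:
Level 0: 4096
Level 1: 2048
Level 2: 1024
Level 3: 512
Level 4: 256
Level 5: 128
Level 6: 64
Level 7: 32
Level 8: 16
Level 9: 8
Level 10: 4
Level 11: 2
Level 12: 1

The root is level 0 and the size-1 base case is level 12 (the tree spans levels 0 through 12, i.e. 13 levels counting the root), so the depth is the number of divisions: log_2(4096) = 12

The recursion tree depth is log_2(4096) = 12. At each level, the problem size is divided by 2, so it takes 12 divisions to reduce to a base case of size 1. The algorithm makes 1 recursive call at each level.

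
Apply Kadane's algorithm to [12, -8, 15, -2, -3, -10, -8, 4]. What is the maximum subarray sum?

Using Kadane's algorithm on [12, -8, 15, -2, -3, -10, -8, 4]:

Scanning through the array:
Position 1 (value -8): max_ending_here = 4, max_so_far = 12
Position 2 (value 15): max_ending_here = 19, max_so_far = 19
Position 3 (value -2): max_ending_here = 17, max_so_far = 19
Position 4 (value -3): max_ending_here = 14, max_so_far = 19
Position 5 (value -10): max_ending_here = 4, max_so_far = 19
Position 6 (value -8): max_ending_here = -4, max_so_far = 19
Position 7 (value 4): max_ending_here = 4, max_so_far = 19

Maximum subarray: [12, -8, 15]
Maximum sum: 19

The maximum subarray is [12, -8, 15] with sum 19. This subarray runs from index 0 to index 2.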